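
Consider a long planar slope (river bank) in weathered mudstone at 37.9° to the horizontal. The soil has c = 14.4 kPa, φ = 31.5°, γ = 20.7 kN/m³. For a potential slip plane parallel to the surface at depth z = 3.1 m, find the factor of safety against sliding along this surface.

FS = 1.25

For an infinite slope with a slip plane parallel to the surface (no pore pressure): FS = [c + γz cos²β tanφ] / [γz sinβ cosβ].
γz = 20.7·3.1 = 64.17 kN/m²
Numerator = 14.4 + 64.17·cos²37.9°·tan31.5° = 14.4 + 64.17·0.6227·0.6128 = 38.885 kPa
Denominator = 64.17·sin37.9°·cos37.9° = 64.17·0.6143·0.7891 = 31.105 kPa
FS = 38.885 / 31.105 = 1.250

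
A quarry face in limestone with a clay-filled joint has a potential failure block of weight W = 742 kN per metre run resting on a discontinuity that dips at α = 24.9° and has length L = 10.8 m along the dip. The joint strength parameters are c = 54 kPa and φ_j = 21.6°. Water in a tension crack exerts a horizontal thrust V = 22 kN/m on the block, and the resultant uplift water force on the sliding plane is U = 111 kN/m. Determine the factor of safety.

Resolving the block weight along and normal to the plane and applying the Mohr–Coulomb strength on the joint:
N' = W cosα − U − V sinα = 742·cos24.9° − 111 − 22·sin24.9° = 552.8 kN/m
Driving force T = W sinα + V cosα = 742·sin24.9° + 22·cos24.9° = 332.4 kN/m
Resisting force R = c·L + N'·tanφ_j = 54·10.8 + 552.8·tan21.6° = 583.2 + 218.9 = 802.1 kN/m
FS = R / T = 802.1 / 332.4 = 2.413

FS = 2.41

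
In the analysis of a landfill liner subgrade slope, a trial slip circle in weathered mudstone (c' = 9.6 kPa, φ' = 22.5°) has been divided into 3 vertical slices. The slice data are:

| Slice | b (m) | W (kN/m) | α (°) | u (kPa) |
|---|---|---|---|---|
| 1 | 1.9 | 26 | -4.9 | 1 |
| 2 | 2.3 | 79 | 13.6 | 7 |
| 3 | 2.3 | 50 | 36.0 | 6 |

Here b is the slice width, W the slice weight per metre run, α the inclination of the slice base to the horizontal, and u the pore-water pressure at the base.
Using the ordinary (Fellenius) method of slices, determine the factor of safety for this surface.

Ordinary method of slices: FS = Σ[c'·Δl_i + (W_i cosα_i − u_i·Δl_i)·tanφ'] / Σ W_i sinα_i, with Δl_i = b_i / cosα_i.
Slice 1: Δl = 1.9/cos(-4.9°) = 1.907 m; N'_1 = 26·cos(-4.9°) − 1·1.907 = 24.0; c'Δl = 18.31; W sinα = -2.2
Slice 2: Δl = 2.3/cos13.6° = 2.366 m; N'_2 = 79·cos13.6° − 7·2.366 = 60.2; c'Δl = 22.72; W sinα = 18.6
Slice 3: Δl = 2.3/cos36.0° = 2.843 m; N'_3 = 50·cos36.0° − 6·2.843 = 23.4; c'Δl = 27.29; W sinα = 29.4
Σc'Δl = 68.3 kN/m; ΣN' = 107.6 kN/m; ΣW sinα = 45.7 kN/m
Resisting = 68.3 + 107.6·tan22.5° = 68.3 + 44.6 = 112.9 kN/m
FS = 112.9 / 45.7 = 2.468

FS = 2.47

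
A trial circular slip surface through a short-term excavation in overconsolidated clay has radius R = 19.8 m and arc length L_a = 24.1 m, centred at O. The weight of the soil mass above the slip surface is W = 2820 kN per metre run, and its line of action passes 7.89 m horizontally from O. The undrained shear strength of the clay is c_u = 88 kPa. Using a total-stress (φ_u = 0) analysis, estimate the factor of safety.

Taking moments about the centre O, the resisting moment is provided by the undrained shear strength acting along the arc:
M_R = c_u·L_a·R = 88·24.10·19.8 = 41991.8 kN·m/m
M_D = W·d = 2820·7.89 = 22249.8 kN·m/m
FS = M_R / M_D = 41991.8 / 22249.8 = 1.887

FS = 1.89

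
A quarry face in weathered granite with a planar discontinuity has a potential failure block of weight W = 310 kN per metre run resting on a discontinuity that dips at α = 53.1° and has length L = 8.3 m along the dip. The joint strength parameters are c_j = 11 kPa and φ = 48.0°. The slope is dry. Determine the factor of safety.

FS = 1.20

Resolving the block weight along and normal to the plane and applying the Mohr–Coulomb strength on the joint:
N' = W cosα = 310·cos53.1° = 186.1 kN/m
Driving force T = W sinα = 310·sin53.1° = 247.9 kN/m
Resisting force R = c_j·L + N'·tanφ = 11·8.3 + 186.1·tan48.0° = 91.3 + 206.7 = 298.0 kN/m
FS = R / T = 298.0 / 247.9 = 1.202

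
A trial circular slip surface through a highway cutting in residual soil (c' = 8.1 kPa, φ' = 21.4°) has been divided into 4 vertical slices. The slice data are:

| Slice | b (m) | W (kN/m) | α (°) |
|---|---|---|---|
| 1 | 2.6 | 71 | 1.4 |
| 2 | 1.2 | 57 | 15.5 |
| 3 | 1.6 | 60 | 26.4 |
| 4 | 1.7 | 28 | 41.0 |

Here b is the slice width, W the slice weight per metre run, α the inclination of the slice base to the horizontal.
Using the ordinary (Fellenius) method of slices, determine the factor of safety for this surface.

FS = 2.30

Ordinary method of slices: FS = Σ[c'·Δl_i + (W_i cosα_i)·tanφ'] / Σ W_i sinα_i, with Δl_i = b_i / cosα_i.
Slice 1: Δl = 2.6/cos1.4° = 2.601 m; N'_1 = 71·cos1.4° = 71.0; c'Δl = 21.07; W sinα = 1.7
Slice 2: Δl = 1.2/cos15.5° = 1.245 m; N'_2 = 57·cos15.5° = 54.9; c'Δl = 10.09; W sinα = 15.2
Slice 3: Δl = 1.6/cos26.4° = 1.786 m; N'_3 = 60·cos26.4° = 53.7; c'Δl = 14.47; W sinα = 26.7
Slice 4: Δl = 1.7/cos41.0° = 2.253 m; N'_4 = 28·cos41.0° = 21.1; c'Δl = 18.25; W sinα = 18.4
Σc'Δl = 63.9 kN/m; ΣN' = 200.8 kN/m; ΣW sinα = 62.0 kN/m
Resisting = 63.9 + 200.8·tan21.4° = 63.9 + 78.7 = 142.6 kN/m
FS = 142.6 / 62.0 = 2.299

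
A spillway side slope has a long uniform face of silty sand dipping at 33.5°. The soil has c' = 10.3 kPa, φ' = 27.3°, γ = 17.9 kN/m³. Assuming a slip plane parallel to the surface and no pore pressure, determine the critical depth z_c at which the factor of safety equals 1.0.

Setting FS = 1.00 in FS = [c' + γz cos²β tanφ'] / [γz sinβ cosβ] and solving for z:
z = c' / [γ cosβ (FS·sinβ − cosβ·tanφ')]
  = 10.3 / [17.9·cos33.5°·(1.00·sin33.5° − cos33.5°·tan27.3°)]
  = 10.3 / [17.9·0.8339·(1.00·0.5519 − 0.8339·0.5161)]
  = 10.3 / 1.8141 = 5.678 m

z_c = 5.68 m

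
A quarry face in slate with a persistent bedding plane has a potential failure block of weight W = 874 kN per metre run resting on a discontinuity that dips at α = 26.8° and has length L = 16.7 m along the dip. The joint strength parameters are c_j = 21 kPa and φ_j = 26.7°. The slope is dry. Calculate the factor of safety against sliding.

Resolving the block weight along and normal to the plane and applying the Mohr–Coulomb strength on the joint:
N' = W cosα = 874·cos26.8° = 780.1 kN/m
Driving force T = W sinα = 874·sin26.8° = 394.1 kN/m
Resisting force R = c_j·L + N'·tanφ_j = 21·16.7 + 780.1·tan26.7° = 350.7 + 392.4 = 743.1 kN/m
FS = R / T = 743.1 / 394.1 = 1.886

FS = 1.89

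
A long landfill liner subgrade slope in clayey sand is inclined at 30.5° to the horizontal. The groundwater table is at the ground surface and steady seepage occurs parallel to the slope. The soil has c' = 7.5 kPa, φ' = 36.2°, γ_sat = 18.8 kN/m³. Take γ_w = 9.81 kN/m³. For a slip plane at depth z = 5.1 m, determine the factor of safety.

With seepage parallel to the slope and the water table at the surface, the effective normal stress on the slip plane uses the buoyant unit weight γ' = γ_sat − γ_w while the driving shear stress uses γ_sat:
FS = [c' + γ' z cos²β tanφ'] / [γ_sat z sinβ cosβ]
γ' = 18.8 − 9.81 = 8.99 kN/m³
Numerator = 7.5 + 8.99·5.1·cos²30.5°·tan36.2° = 7.5 + 8.99·5.1·0.7424·0.7319 = 32.412 kPa
Denominator = 18.8·5.1·sin30.5°·cos30.5° = 18.8·5.1·0.5075·0.8616 = 41.929 kPa
FS = 32.412 / 41.929 = 0.773

FS = 0.77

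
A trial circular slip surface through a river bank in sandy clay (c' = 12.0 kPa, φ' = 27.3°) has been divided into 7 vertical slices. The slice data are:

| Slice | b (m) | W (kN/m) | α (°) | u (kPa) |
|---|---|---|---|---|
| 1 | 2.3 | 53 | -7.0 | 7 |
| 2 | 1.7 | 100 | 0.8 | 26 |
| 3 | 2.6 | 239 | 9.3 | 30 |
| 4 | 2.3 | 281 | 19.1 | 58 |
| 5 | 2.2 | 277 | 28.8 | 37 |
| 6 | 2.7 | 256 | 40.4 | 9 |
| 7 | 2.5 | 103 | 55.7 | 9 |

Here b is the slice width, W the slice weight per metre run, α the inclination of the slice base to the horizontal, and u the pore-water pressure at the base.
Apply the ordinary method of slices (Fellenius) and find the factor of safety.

Ordinary method of slices: FS = Σ[c'·Δl_i + (W_i cosα_i − u_i·Δl_i)·tanφ'] / Σ W_i sinα_i, with Δl_i = b_i / cosα_i.
Slice 1: Δl = 2.3/cos(-7.0°) = 2.317 m; N'_1 = 53·cos(-7.0°) − 7·2.317 = 36.4; c'Δl = 27.81; W sinα = -6.5
Slice 2: Δl = 1.7/cos0.8° = 1.700 m; N'_2 = 100·cos0.8° − 26·1.700 = 55.8; c'Δl = 20.40; W sinα = 1.4
Slice 3: Δl = 2.6/cos9.3° = 2.635 m; N'_3 = 239·cos9.3° − 30·2.635 = 156.8; c'Δl = 31.62; W sinα = 38.6
Slice 4: Δl = 2.3/cos19.1° = 2.434 m; N'_4 = 281·cos19.1° − 58·2.434 = 124.4; c'Δl = 29.21; W sinα = 91.9
Slice 5: Δl = 2.2/cos28.8° = 2.511 m; N'_5 = 277·cos28.8° − 37·2.511 = 149.8; c'Δl = 30.13; W sinα = 133.4
Slice 6: Δl = 2.7/cos40.4° = 3.545 m; N'_6 = 256·cos40.4° − 9·3.545 = 163.0; c'Δl = 42.55; W sinα = 165.9
Slice 7: Δl = 2.5/cos55.7° = 4.436 m; N'_7 = 103·cos55.7° − 9·4.436 = 18.1; c'Δl = 53.24; W sinα = 85.1
Σc'Δl = 234.9 kN/m; ΣN' = 704.4 kN/m; ΣW sinα = 510.0 kN/m
Resisting = 234.9 + 704.4·tan27.3° = 234.9 + 363.5 = 598.5 kN/m
FS = 598.5 / 510.0 = 1.174

FS = 1.17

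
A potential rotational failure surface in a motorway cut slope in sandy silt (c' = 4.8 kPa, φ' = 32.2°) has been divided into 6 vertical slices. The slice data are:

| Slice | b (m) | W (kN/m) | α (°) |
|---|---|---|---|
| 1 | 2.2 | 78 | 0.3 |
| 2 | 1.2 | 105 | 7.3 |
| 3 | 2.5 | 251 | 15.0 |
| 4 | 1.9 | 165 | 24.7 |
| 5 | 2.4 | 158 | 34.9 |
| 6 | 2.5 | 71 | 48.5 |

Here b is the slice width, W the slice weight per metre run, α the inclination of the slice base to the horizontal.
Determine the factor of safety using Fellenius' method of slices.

FS = 1.87

Ordinary method of slices: FS = Σ[c'·Δl_i + (W_i cosα_i)·tanφ'] / Σ W_i sinα_i, with Δl_i = b_i / cosα_i.
Slice 1: Δl = 2.2/cos0.3° = 2.200 m; N'_1 = 78·cos0.3° = 78.0; c'Δl = 10.56; W sinα = 0.4
Slice 2: Δl = 1.2/cos7.3° = 1.210 m; N'_2 = 105·cos7.3° = 104.1; c'Δl = 5.81; W sinα = 13.3
Slice 3: Δl = 2.5/cos15.0° = 2.588 m; N'_3 = 251·cos15.0° = 242.4; c'Δl = 12.42; W sinα = 65.0
Slice 4: Δl = 1.9/cos24.7° = 2.091 m; N'_4 = 165·cos24.7° = 149.9; c'Δl = 10.04; W sinα = 68.9
Slice 5: Δl = 2.4/cos34.9° = 2.926 m; N'_5 = 158·cos34.9° = 129.6; c'Δl = 14.05; W sinα = 90.4
Slice 6: Δl = 2.5/cos48.5° = 3.773 m; N'_6 = 71·cos48.5° = 47.0; c'Δl = 18.11; W sinα = 53.2
Σc'Δl = 71.0 kN/m; ΣN' = 751.1 kN/m; ΣW sinα = 291.2 kN/m
Resisting = 71.0 + 751.1·tan32.2° = 71.0 + 473.0 = 544.0 kN/m
FS = 544.0 / 291.2 = 1.868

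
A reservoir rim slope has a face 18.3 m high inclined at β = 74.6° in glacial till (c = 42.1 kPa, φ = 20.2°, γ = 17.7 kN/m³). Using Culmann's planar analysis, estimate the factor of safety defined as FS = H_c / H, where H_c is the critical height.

H_c = (4c/γ) · sinβ cosφ / [1 − cos(β − φ)]
    = (4·42.1/17.7) · sin74.6°·cos20.2° / [1 − cos54.4°]
    = 9.514 · 0.9048 / 0.4179 = 20.60 m
FS = H_c / H = 20.60 / 18.3 = 1.126

FS = 1.13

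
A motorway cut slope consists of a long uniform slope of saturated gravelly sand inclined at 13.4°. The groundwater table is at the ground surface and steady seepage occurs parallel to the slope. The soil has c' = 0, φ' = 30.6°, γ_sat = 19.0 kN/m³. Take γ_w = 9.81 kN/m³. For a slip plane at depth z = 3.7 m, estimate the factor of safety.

FS = 1.20

With seepage parallel to the slope and the water table at the surface, the effective normal stress on the slip plane uses the buoyant unit weight γ' = γ_sat − γ_w while the driving shear stress uses γ_sat:
FS = [c' + γ' z cos²β tanφ'] / [γ_sat z sinβ cosβ]
(For c' = 0 this reduces to FS = (γ'/γ_sat)·tanφ'/tanβ.)
γ' = 19.0 − 9.81 = 9.19 kN/m³
Numerator = 0.0 + 9.19·3.7·cos²13.4°·tan30.6° = 0.0 + 9.19·3.7·0.9463·0.5914 = 19.029 kPa
Denominator = 19.0·3.7·sin13.4°·cos13.4° = 19.0·3.7·0.2317·0.9728 = 15.848 kPa
FS = 19.029 / 15.848 = 1.201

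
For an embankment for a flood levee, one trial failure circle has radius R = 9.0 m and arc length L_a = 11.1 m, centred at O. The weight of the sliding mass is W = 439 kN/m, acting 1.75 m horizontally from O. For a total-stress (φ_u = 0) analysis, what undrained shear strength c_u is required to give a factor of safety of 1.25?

FS = c_u·L_a·R / (W·d), so c_u = FS·W·d / (L_a·R).
c_u = 1.25·439·1.75 / (11.10·9.0) = 960.3 / 99.90 = 9.61 kPa

c_u = 9.6 kPa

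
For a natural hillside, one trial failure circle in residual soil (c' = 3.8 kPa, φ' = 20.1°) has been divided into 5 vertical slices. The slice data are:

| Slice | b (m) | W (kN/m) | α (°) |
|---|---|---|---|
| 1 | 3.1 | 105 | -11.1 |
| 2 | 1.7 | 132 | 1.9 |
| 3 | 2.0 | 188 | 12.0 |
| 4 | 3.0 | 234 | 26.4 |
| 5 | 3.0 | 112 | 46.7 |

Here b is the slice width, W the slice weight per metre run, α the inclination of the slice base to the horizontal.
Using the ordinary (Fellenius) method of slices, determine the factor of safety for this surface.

FS = 1.50

Ordinary method of slices: FS = Σ[c'·Δl_i + (W_i cosα_i)·tanφ'] / Σ W_i sinα_i, with Δl_i = b_i / cosα_i.
Slice 1: Δl = 3.1/cos(-11.1°) = 3.159 m; N'_1 = 105·cos(-11.1°) = 103.0; c'Δl = 12.00; W sinα = -20.2
Slice 2: Δl = 1.7/cos1.9° = 1.701 m; N'_2 = 132·cos1.9° = 131.9; c'Δl = 6.46; W sinα = 4.4
Slice 3: Δl = 2.0/cos12.0° = 2.045 m; N'_3 = 188·cos12.0° = 183.9; c'Δl = 7.77; W sinα = 39.1
Slice 4: Δl = 3.0/cos26.4° = 3.349 m; N'_4 = 234·cos26.4° = 209.6; c'Δl = 12.73; W sinα = 104.0
Slice 5: Δl = 3.0/cos46.7° = 4.374 m; N'_5 = 112·cos46.7° = 76.8; c'Δl = 16.62; W sinα = 81.5
Σc'Δl = 55.6 kN/m; ΣN' = 705.3 kN/m; ΣW sinα = 208.8 kN/m
Resisting = 55.6 + 705.3·tan20.1° = 55.6 + 258.1 = 313.7 kN/m
FS = 313.7 / 208.8 = 1.502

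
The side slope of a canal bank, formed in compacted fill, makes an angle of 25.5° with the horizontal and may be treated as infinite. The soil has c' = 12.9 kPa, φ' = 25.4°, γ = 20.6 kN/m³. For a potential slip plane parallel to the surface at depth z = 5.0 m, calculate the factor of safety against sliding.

FS = 1.32

For an infinite slope with a slip plane parallel to the surface (no pore pressure): FS = [c' + γz cos²β tanφ'] / [γz sinβ cosβ].
γz = 20.6·5.0 = 103.00 kN/m²
Numerator = 12.9 + 103.00·cos²25.5°·tan25.4° = 12.9 + 103.00·0.8147·0.4748 = 52.743 kPa
Denominator = 103.00·sin25.5°·cos25.5° = 103.00·0.4305·0.9026 = 40.023 kPa
FS = 52.743 / 40.023 = 1.318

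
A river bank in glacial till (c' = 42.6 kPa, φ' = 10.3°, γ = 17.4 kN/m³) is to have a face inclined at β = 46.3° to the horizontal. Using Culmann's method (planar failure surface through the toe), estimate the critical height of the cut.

Culmann's analysis gives the critical failure plane at α_cr = (β + φ')/2 = (46.3 + 10.3)/2 = 28.3°, and the critical height
H_c = (4c'/γ) · sinβ cosφ' / [1 − cos(β − φ')]
    = (4·42.6/17.4) · sin46.3°·cos10.3° / [1 − cos(36.0°)]
    = 9.793 · 0.7230·0.9839 / [1 − 0.8090]
    = 9.793 · 0.7113 / 0.1910
    = 36.47 m

H_c = 36.47 m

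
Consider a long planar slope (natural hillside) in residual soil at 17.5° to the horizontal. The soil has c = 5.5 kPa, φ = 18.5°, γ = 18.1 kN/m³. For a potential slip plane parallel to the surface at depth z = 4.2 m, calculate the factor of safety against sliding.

For an infinite slope with a slip plane parallel to the surface (no pore pressure): FS = [c + γz cos²β tanφ] / [γz sinβ cosβ].
γz = 18.1·4.2 = 76.02 kN/m²
Numerator = 5.5 + 76.02·cos²17.5°·tan18.5° = 5.5 + 76.02·0.9096·0.3346 = 28.636 kPa
Denominator = 76.02·sin17.5°·cos17.5° = 76.02·0.3007·0.9537 = 21.802 kPa
FS = 28.636 / 21.802 = 1.313

FS = 1.31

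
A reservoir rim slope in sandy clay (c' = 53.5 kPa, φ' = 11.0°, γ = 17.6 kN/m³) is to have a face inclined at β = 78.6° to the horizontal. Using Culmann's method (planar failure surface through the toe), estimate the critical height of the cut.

H_c = 18.90 m

Culmann's analysis gives the critical failure plane at α_cr = (β + φ')/2 = (78.6 + 11.0)/2 = 44.8°, and the critical height
H_c = (4c'/γ) · sinβ cosφ' / [1 − cos(β − φ')]
    = (4·53.5/17.6) · sin78.6°·cos11.0° / [1 − cos(67.6°)]
    = 12.159 · 0.9803·0.9816 / [1 − 0.3811]
    = 12.159 · 0.9623 / 0.6189
    = 18.90 m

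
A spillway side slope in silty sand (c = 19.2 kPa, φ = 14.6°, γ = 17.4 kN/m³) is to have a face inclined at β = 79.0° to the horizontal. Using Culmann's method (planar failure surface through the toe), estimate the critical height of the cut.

H_c = 7.38 m

Culmann's analysis gives the critical failure plane at α_cr = (β + φ)/2 = (79.0 + 14.6)/2 = 46.8°, and the critical height
H_c = (4c/γ) · sinβ cosφ / [1 − cos(β − φ)]
    = (4·19.2/17.4) · sin79.0°·cos14.6° / [1 − cos(64.4°)]
    = 4.414 · 0.9816·0.9677 / [1 − 0.4321]
    = 4.414 · 0.9499 / 0.5679
    = 7.38 m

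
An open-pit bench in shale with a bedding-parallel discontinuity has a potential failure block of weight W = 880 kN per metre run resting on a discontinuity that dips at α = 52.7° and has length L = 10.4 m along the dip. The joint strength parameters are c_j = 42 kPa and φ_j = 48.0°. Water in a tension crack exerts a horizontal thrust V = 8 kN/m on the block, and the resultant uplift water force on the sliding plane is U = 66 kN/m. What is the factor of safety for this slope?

Resolving the block weight along and normal to the plane and applying the Mohr–Coulomb strength on the joint:
N' = W cosα − U − V sinα = 880·cos52.7° − 66 − 8·sin52.7° = 460.9 kN/m
Driving force T = W sinα + V cosα = 880·sin52.7° + 8·cos52.7° = 704.9 kN/m
Resisting force R = c_j·L + N'·tanφ_j = 42·10.4 + 460.9·tan48.0° = 436.8 + 511.9 = 948.7 kN/m
FS = R / T = 948.7 / 704.9 = 1.346

FS = 1.35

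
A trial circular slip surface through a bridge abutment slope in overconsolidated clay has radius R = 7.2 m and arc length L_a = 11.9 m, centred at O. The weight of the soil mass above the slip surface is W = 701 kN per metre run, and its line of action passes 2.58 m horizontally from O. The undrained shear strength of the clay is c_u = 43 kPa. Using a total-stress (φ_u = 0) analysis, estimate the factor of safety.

Taking moments about the centre O, the resisting moment is provided by the undrained shear strength acting along the arc:
M_R = c_u·L_a·R = 43·11.90·7.2 = 3684.2 kN·m/m
M_D = W·d = 701·2.58 = 1808.6 kN·m/m
FS = M_R / M_D = 3684.2 / 1808.6 = 2.037

FS = 2.04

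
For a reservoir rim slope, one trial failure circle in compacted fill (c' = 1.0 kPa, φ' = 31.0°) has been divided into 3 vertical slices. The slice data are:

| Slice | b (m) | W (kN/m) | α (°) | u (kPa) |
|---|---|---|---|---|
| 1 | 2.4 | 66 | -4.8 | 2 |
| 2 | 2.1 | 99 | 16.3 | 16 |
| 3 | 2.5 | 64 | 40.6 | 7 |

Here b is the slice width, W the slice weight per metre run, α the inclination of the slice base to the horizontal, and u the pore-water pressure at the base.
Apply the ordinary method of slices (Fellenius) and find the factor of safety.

FS = 1.50

Ordinary method of slices: FS = Σ[c'·Δl_i + (W_i cosα_i − u_i·Δl_i)·tanφ'] / Σ W_i sinα_i, with Δl_i = b_i / cosα_i.
Slice 1: Δl = 2.4/cos(-4.8°) = 2.408 m; N'_1 = 66·cos(-4.8°) − 2·2.408 = 61.0; c'Δl = 2.41; W sinα = -5.5
Slice 2: Δl = 2.1/cos16.3° = 2.188 m; N'_2 = 99·cos16.3° − 16·2.188 = 60.0; c'Δl = 2.19; W sinα = 27.8
Slice 3: Δl = 2.5/cos40.6° = 3.293 m; N'_3 = 64·cos40.6° − 7·3.293 = 25.5; c'Δl = 3.29; W sinα = 41.6
Σc'Δl = 7.9 kN/m; ΣN' = 146.5 kN/m; ΣW sinα = 63.9 kN/m
Resisting = 7.9 + 146.5·tan31.0° = 7.9 + 88.0 = 95.9 kN/m
FS = 95.9 / 63.9 = 1.501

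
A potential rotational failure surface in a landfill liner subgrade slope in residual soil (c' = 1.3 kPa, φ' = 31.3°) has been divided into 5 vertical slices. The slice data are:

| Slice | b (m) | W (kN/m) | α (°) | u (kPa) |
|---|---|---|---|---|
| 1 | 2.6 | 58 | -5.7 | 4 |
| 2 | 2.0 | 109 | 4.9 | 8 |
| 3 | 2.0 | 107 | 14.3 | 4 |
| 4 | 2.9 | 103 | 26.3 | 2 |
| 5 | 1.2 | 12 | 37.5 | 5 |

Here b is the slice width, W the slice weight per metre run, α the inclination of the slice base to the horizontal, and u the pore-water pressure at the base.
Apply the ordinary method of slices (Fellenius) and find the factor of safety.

FS = 2.55

Ordinary method of slices: FS = Σ[c'·Δl_i + (W_i cosα_i − u_i·Δl_i)·tanφ'] / Σ W_i sinα_i, with Δl_i = b_i / cosα_i.
Slice 1: Δl = 2.6/cos(-5.7°) = 2.613 m; N'_1 = 58·cos(-5.7°) − 4·2.613 = 47.3; c'Δl = 3.40; W sinα = -5.8
Slice 2: Δl = 2.0/cos4.9° = 2.007 m; N'_2 = 109·cos4.9° − 8·2.007 = 92.5; c'Δl = 2.61; W sinα = 9.3
Slice 3: Δl = 2.0/cos14.3° = 2.064 m; N'_3 = 107·cos14.3° − 4·2.064 = 95.4; c'Δl = 2.68; W sinα = 26.4
Slice 4: Δl = 2.9/cos26.3° = 3.235 m; N'_4 = 103·cos26.3° − 2·3.235 = 85.9; c'Δl = 4.21; W sinα = 45.6
Slice 5: Δl = 1.2/cos37.5° = 1.513 m; N'_5 = 12·cos37.5° − 5·1.513 = 2.0; c'Δl = 1.97; W sinα = 7.3
Σc'Δl = 14.9 kN/m; ΣN' = 323.1 kN/m; ΣW sinα = 82.9 kN/m
Resisting = 14.9 + 323.1·tan31.3° = 14.9 + 196.4 = 211.3 kN/m
FS = 211.3 / 82.9 = 2.548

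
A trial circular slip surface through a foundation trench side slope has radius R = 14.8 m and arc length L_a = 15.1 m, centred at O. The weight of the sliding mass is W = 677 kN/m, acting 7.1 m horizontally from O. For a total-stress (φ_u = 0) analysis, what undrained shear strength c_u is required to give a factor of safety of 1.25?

c_u = 26.9 kPa

FS = c_u·L_a·R / (W·d), so c_u = FS·W·d / (L_a·R).
c_u = 1.25·677·7.1 / (15.10·14.8) = 6008.4 / 223.48 = 26.89 kPa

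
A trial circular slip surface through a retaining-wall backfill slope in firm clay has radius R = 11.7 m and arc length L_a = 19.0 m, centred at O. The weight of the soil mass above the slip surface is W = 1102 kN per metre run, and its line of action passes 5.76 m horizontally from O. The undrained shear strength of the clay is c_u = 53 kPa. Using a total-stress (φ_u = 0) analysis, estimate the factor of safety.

FS = 1.86

Taking moments about the centre O, the resisting moment is provided by the undrained shear strength acting along the arc:
M_R = c_u·L_a·R = 53·19.00·11.7 = 11781.9 kN·m/m
M_D = W·d = 1102·5.76 = 6347.5 kN·m/m
FS = M_R / M_D = 11781.9 / 6347.5 = 1.856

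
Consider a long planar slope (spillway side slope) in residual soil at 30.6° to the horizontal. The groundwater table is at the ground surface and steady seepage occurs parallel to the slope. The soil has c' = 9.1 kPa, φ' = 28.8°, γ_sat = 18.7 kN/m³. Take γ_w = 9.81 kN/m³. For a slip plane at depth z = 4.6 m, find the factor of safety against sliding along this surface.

With seepage parallel to the slope and the water table at the surface, the effective normal stress on the slip plane uses the buoyant unit weight γ' = γ_sat − γ_w while the driving shear stress uses γ_sat:
FS = [c' + γ' z cos²β tanφ'] / [γ_sat z sinβ cosβ]
γ' = 18.7 − 9.81 = 8.89 kN/m³
Numerator = 9.1 + 8.89·4.6·cos²30.6°·tan28.8° = 9.1 + 8.89·4.6·0.7409·0.5498 = 25.756 kPa
Denominator = 18.7·4.6·sin30.6°·cos30.6° = 18.7·4.6·0.5090·0.8607 = 37.690 kPa
FS = 25.756 / 37.690 = 0.683

FS = 0.68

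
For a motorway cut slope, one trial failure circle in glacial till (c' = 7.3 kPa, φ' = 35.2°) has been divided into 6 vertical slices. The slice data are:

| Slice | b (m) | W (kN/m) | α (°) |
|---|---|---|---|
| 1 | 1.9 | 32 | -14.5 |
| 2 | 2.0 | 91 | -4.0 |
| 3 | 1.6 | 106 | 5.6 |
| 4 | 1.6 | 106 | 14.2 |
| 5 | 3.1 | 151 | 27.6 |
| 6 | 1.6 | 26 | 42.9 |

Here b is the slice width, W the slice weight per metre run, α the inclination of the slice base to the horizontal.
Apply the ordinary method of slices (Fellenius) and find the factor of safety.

Ordinary method of slices: FS = Σ[c'·Δl_i + (W_i cosα_i)·tanφ'] / Σ W_i sinα_i, with Δl_i = b_i / cosα_i.
Slice 1: Δl = 1.9/cos(-14.5°) = 1.963 m; N'_1 = 32·cos(-14.5°) = 31.0; c'Δl = 14.33; W sinα = -8.0
Slice 2: Δl = 2.0/cos(-4.0°) = 2.005 m; N'_2 = 91·cos(-4.0°) = 90.8; c'Δl = 14.64; W sinα = -6.3
Slice 3: Δl = 1.6/cos5.6° = 1.608 m; N'_3 = 106·cos5.6° = 105.5; c'Δl = 11.74; W sinα = 10.3
Slice 4: Δl = 1.6/cos14.2° = 1.650 m; N'_4 = 106·cos14.2° = 102.8; c'Δl = 12.05; W sinα = 26.0
Slice 5: Δl = 3.1/cos27.6° = 3.498 m; N'_5 = 151·cos27.6° = 133.8; c'Δl = 25.54; W sinα = 70.0
Slice 6: Δl = 1.6/cos42.9° = 2.184 m; N'_6 = 26·cos42.9° = 19.0; c'Δl = 15.94; W sinα = 17.7
Σc'Δl = 94.2 kN/m; ΣN' = 482.9 kN/m; ΣW sinα = 109.6 kN/m
Resisting = 94.2 + 482.9·tan35.2° = 94.2 + 340.6 = 434.9 kN/m
FS = 434.9 / 109.6 = 3.966

FS = 3.97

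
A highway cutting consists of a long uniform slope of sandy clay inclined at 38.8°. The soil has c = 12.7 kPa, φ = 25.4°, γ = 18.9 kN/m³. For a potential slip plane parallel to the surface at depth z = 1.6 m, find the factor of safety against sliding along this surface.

For an infinite slope with a slip plane parallel to the surface (no pore pressure): FS = [c + γz cos²β tanφ] / [γz sinβ cosβ].
γz = 18.9·1.6 = 30.24 kN/m²
Numerator = 12.7 + 30.24·cos²38.8°·tan25.4° = 12.7 + 30.24·0.6074·0.4748 = 21.421 kPa
Denominator = 30.24·sin38.8°·cos38.8° = 30.24·0.6266·0.7793 = 14.767 kPa
FS = 21.421 / 14.767 = 1.451

FS = 1.45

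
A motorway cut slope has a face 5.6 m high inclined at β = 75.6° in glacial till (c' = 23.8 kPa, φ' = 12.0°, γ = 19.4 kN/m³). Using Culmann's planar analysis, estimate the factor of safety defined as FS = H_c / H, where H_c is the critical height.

H_c = (4c'/γ) · sinβ cosφ' / [1 − cos(β − φ')]
    = (4·23.8/19.4) · sin75.6°·cos12.0° / [1 − cos63.6°]
    = 4.907 · 0.9474 / 0.5554 = 8.37 m
FS = H_c / H = 8.37 / 5.6 = 1.495

FS = 1.49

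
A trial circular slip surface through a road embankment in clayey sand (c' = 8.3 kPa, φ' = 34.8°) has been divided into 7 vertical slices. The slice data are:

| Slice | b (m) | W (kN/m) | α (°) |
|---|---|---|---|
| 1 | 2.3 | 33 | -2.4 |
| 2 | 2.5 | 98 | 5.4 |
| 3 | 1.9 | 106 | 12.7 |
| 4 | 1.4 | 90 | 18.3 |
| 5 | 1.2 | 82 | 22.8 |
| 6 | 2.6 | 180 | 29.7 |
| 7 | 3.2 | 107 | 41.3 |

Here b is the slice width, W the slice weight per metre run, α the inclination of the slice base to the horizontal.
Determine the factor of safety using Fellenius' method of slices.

Ordinary method of slices: FS = Σ[c'·Δl_i + (W_i cosα_i)·tanφ'] / Σ W_i sinα_i, with Δl_i = b_i / cosα_i.
Slice 1: Δl = 2.3/cos(-2.4°) = 2.302 m; N'_1 = 33·cos(-2.4°) = 33.0; c'Δl = 19.11; W sinα = -1.4
Slice 2: Δl = 2.5/cos5.4° = 2.511 m; N'_2 = 98·cos5.4° = 97.6; c'Δl = 20.84; W sinα = 9.2
Slice 3: Δl = 1.9/cos12.7° = 1.948 m; N'_3 = 106·cos12.7° = 103.4; c'Δl = 16.17; W sinα = 23.3
Slice 4: Δl = 1.4/cos18.3° = 1.475 m; N'_4 = 90·cos18.3° = 85.4; c'Δl = 12.24; W sinα = 28.3
Slice 5: Δl = 1.2/cos22.8° = 1.302 m; N'_5 = 82·cos22.8° = 75.6; c'Δl = 10.80; W sinα = 31.8
Slice 6: Δl = 2.6/cos29.7° = 2.993 m; N'_6 = 180·cos29.7° = 156.4; c'Δl = 24.84; W sinα = 89.2
Slice 7: Δl = 3.2/cos41.3° = 4.259 m; N'_7 = 107·cos41.3° = 80.4; c'Δl = 35.35; W sinα = 70.6
Σc'Δl = 139.4 kN/m; ΣN' = 631.7 kN/m; ΣW sinα = 251.0 kN/m
Resisting = 139.4 + 631.7·tan34.8° = 139.4 + 439.1 = 578.4 kN/m
FS = 578.4 / 251.0 = 2.305

FS = 2.30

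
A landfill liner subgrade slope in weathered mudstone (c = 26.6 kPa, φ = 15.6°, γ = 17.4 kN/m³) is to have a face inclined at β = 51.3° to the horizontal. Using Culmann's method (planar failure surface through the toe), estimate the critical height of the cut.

H_c = 24.46 m

Culmann's analysis gives the critical failure plane at α_cr = (β + φ)/2 = (51.3 + 15.6)/2 = 33.4°, and the critical height
H_c = (4c/γ) · sinβ cosφ / [1 − cos(β − φ)]
    = (4·26.6/17.4) · sin51.3°·cos15.6° / [1 − cos(35.7°)]
    = 6.115 · 0.7804·0.9632 / [1 − 0.8121]
    = 6.115 · 0.7517 / 0.1879
    = 24.46 m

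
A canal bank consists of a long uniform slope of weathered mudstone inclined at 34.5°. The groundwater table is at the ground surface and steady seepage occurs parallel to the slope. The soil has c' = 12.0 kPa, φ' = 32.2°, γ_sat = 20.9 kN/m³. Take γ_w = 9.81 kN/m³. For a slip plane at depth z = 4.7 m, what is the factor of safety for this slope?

With seepage parallel to the slope and the water table at the surface, the effective normal stress on the slip plane uses the buoyant unit weight γ' = γ_sat − γ_w while the driving shear stress uses γ_sat:
FS = [c' + γ' z cos²β tanφ'] / [γ_sat z sinβ cosβ]
γ' = 20.9 − 9.81 = 11.09 kN/m³
Numerator = 12.0 + 11.09·4.7·cos²34.5°·tan32.2° = 12.0 + 11.09·4.7·0.6792·0.6297 = 34.293 kPa
Denominator = 20.9·4.7·sin34.5°·cos34.5° = 20.9·4.7·0.5664·0.8241 = 45.853 kPa
FS = 34.293 / 45.853 = 0.748

FS = 0.75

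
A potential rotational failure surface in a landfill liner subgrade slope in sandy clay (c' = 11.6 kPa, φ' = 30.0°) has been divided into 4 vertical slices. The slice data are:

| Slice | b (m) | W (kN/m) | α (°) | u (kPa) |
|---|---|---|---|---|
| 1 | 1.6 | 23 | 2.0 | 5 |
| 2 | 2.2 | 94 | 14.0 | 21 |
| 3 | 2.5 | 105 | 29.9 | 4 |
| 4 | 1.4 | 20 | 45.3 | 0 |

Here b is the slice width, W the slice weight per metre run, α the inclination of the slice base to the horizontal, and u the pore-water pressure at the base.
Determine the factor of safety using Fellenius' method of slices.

FS = 2.10

Ordinary method of slices: FS = Σ[c'·Δl_i + (W_i cosα_i − u_i·Δl_i)·tanφ'] / Σ W_i sinα_i, with Δl_i = b_i / cosα_i.
Slice 1: Δl = 1.6/cos2.0° = 1.601 m; N'_1 = 23·cos2.0° − 5·1.601 = 15.0; c'Δl = 18.57; W sinα = 0.8
Slice 2: Δl = 2.2/cos14.0° = 2.267 m; N'_2 = 94·cos14.0° − 21·2.267 = 43.6; c'Δl = 26.30; W sinα = 22.7
Slice 3: Δl = 2.5/cos29.9° = 2.884 m; N'_3 = 105·cos29.9° − 4·2.884 = 79.5; c'Δl = 33.45; W sinα = 52.3
Slice 4: Δl = 1.4/cos45.3° = 1.990 m; N'_4 = 20·cos45.3° − 0·1.990 = 14.1; c'Δl = 23.09; W sinα = 14.2
Σc'Δl = 101.4 kN/m; ΣN' = 152.1 kN/m; ΣW sinα = 90.1 kN/m
Resisting = 101.4 + 152.1·tan30.0° = 101.4 + 87.8 = 189.2 kN/m
FS = 189.2 / 90.1 = 2.100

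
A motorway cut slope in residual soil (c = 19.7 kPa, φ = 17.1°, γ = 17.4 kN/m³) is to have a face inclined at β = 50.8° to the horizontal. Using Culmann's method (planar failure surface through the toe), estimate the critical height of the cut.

Culmann's analysis gives the critical failure plane at α_cr = (β + φ)/2 = (50.8 + 17.1)/2 = 34.0°, and the critical height
H_c = (4c/γ) · sinβ cosφ / [1 − cos(β − φ)]
    = (4·19.7/17.4) · sin50.8°·cos17.1° / [1 − cos(33.7°)]
    = 4.529 · 0.7749·0.9558 / [1 − 0.8320]
    = 4.529 · 0.7407 / 0.1680
    = 19.96 m

H_c = 19.96 m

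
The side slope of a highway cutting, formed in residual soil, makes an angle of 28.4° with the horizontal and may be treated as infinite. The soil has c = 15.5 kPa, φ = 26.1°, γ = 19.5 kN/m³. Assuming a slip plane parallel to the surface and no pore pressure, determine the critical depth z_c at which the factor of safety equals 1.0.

z_c = 20.22 m

Setting FS = 1.00 in FS = [c + γz cos²β tanφ] / [γz sinβ cosβ] and solving for z:
z = c / [γ cosβ (FS·sinβ − cosβ·tanφ)]
  = 15.5 / [19.5·cos28.4°·(1.00·sin28.4° − cos28.4°·tan26.1°)]
  = 15.5 / [19.5·0.8796·(1.00·0.4756 − 0.8796·0.4899)]
  = 15.5 / 0.7666 = 20.220 m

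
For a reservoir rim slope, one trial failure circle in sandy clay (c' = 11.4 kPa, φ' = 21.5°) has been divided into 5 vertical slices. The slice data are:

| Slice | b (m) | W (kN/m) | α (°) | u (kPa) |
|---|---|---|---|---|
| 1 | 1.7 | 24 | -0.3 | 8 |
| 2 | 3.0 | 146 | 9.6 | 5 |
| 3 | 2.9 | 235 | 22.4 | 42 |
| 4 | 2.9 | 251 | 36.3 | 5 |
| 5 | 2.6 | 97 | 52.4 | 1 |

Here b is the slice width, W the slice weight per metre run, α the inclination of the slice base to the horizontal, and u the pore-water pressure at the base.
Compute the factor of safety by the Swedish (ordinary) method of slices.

Ordinary method of slices: FS = Σ[c'·Δl_i + (W_i cosα_i − u_i·Δl_i)·tanφ'] / Σ W_i sinα_i, with Δl_i = b_i / cosα_i.
Slice 1: Δl = 1.7/cos(-0.3°) = 1.700 m; N'_1 = 24·cos(-0.3°) − 8·1.700 = 10.4; c'Δl = 19.38; W sinα = -0.1
Slice 2: Δl = 3.0/cos9.6° = 3.043 m; N'_2 = 146·cos9.6° − 5·3.043 = 128.7; c'Δl = 34.69; W sinα = 24.3
Slice 3: Δl = 2.9/cos22.4° = 3.137 m; N'_3 = 235·cos22.4° − 42·3.137 = 85.5; c'Δl = 35.76; W sinα = 89.6
Slice 4: Δl = 2.9/cos36.3° = 3.598 m; N'_4 = 251·cos36.3° − 5·3.598 = 184.3; c'Δl = 41.02; W sinα = 148.6
Slice 5: Δl = 2.6/cos52.4° = 4.261 m; N'_5 = 97·cos52.4° − 1·4.261 = 54.9; c'Δl = 48.58; W sinα = 76.9
Σc'Δl = 179.4 kN/m; ΣN' = 463.9 kN/m; ΣW sinα = 339.2 kN/m
Resisting = 179.4 + 463.9·tan21.5° = 179.4 + 182.7 = 362.2 kN/m
FS = 362.2 / 339.2 = 1.068

FS = 1.07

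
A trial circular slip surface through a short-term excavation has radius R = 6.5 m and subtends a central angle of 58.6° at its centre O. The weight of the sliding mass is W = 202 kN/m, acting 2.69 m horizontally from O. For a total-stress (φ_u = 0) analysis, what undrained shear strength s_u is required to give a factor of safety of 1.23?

FS = s_u·L_a·R / (W·d), so s_u = FS·W·d / (L_a·R).
Arc length L_a = R·θ = 6.5·(58.6°·π/180) = 6.5·1.0228 = 6.65 m
s_u = 1.23·202·2.69 / (6.65·6.5) = 668.4 / 43.21 = 15.47 kPa

s_u = 15.5 kPa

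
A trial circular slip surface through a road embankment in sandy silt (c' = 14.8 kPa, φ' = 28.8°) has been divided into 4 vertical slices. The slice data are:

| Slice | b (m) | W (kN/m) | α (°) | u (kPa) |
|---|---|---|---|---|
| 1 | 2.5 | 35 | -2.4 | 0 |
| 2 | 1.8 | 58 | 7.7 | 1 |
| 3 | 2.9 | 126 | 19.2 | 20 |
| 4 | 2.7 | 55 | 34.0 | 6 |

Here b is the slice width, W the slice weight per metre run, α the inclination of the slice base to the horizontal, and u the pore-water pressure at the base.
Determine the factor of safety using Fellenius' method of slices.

Ordinary method of slices: FS = Σ[c'·Δl_i + (W_i cosα_i − u_i·Δl_i)·tanφ'] / Σ W_i sinα_i, with Δl_i = b_i / cosα_i.
Slice 1: Δl = 2.5/cos(-2.4°) = 2.502 m; N'_1 = 35·cos(-2.4°) − 0·2.502 = 35.0; c'Δl = 37.03; W sinα = -1.5
Slice 2: Δl = 1.8/cos7.7° = 1.816 m; N'_2 = 58·cos7.7° − 1·1.816 = 55.7; c'Δl = 26.88; W sinα = 7.8
Slice 3: Δl = 2.9/cos19.2° = 3.071 m; N'_3 = 126·cos19.2° − 20·3.071 = 57.6; c'Δl = 45.45; W sinα = 41.4
Slice 4: Δl = 2.7/cos34.0° = 3.257 m; N'_4 = 55·cos34.0° − 6·3.257 = 26.1; c'Δl = 48.20; W sinα = 30.8
Σc'Δl = 157.6 kN/m; ΣN' = 174.3 kN/m; ΣW sinα = 78.5 kN/m
Resisting = 157.6 + 174.3·tan28.8° = 157.6 + 95.8 = 253.4 kN/m
FS = 253.4 / 78.5 = 3.228

FS = 3.23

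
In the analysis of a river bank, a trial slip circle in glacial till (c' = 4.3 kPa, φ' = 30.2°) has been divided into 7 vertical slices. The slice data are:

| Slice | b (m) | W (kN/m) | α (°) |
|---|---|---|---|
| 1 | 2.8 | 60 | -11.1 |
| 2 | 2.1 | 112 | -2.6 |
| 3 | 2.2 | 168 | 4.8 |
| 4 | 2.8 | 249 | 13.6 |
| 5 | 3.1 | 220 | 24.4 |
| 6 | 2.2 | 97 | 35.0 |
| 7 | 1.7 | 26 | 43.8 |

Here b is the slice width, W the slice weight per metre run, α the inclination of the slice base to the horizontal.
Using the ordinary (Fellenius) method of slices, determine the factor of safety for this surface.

Ordinary method of slices: FS = Σ[c'·Δl_i + (W_i cosα_i)·tanφ'] / Σ W_i sinα_i, with Δl_i = b_i / cosα_i.
Slice 1: Δl = 2.8/cos(-11.1°) = 2.853 m; N'_1 = 60·cos(-11.1°) = 58.9; c'Δl = 12.27; W sinα = -11.6
Slice 2: Δl = 2.1/cos(-2.6°) = 2.102 m; N'_2 = 112·cos(-2.6°) = 111.9; c'Δl = 9.04; W sinα = -5.1
Slice 3: Δl = 2.2/cos4.8° = 2.208 m; N'_3 = 168·cos4.8° = 167.4; c'Δl = 9.49; W sinα = 14.1
Slice 4: Δl = 2.8/cos13.6° = 2.881 m; N'_4 = 249·cos13.6° = 242.0; c'Δl = 12.39; W sinα = 58.6
Slice 5: Δl = 3.1/cos24.4° = 3.404 m; N'_5 = 220·cos24.4° = 200.4; c'Δl = 14.64; W sinα = 90.9
Slice 6: Δl = 2.2/cos35.0° = 2.686 m; N'_6 = 97·cos35.0° = 79.5; c'Δl = 11.55; W sinα = 55.6
Slice 7: Δl = 1.7/cos43.8° = 2.355 m; N'_7 = 26·cos43.8° = 18.8; c'Δl = 10.13; W sinα = 18.0
Σc'Δl = 79.5 kN/m; ΣN' = 878.8 kN/m; ΣW sinα = 220.5 kN/m
Resisting = 79.5 + 878.8·tan30.2° = 79.5 + 511.5 = 591.0 kN/m
FS = 591.0 / 220.5 = 2.680

FS = 2.68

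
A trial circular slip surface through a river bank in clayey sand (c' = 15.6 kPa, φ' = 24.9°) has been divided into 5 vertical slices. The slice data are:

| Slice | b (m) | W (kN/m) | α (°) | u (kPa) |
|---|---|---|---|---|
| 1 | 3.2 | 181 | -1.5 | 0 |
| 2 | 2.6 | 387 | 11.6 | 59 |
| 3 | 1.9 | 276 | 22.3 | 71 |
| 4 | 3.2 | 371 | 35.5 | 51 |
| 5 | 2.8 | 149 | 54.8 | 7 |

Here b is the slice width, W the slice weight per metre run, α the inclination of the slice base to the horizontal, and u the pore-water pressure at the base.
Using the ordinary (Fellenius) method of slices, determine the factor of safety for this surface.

Ordinary method of slices: FS = Σ[c'·Δl_i + (W_i cosα_i − u_i·Δl_i)·tanφ'] / Σ W_i sinα_i, with Δl_i = b_i / cosα_i.
Slice 1: Δl = 3.2/cos(-1.5°) = 3.201 m; N'_1 = 181·cos(-1.5°) − 0·3.201 = 180.9; c'Δl = 49.94; W sinα = -4.7
Slice 2: Δl = 2.6/cos11.6° = 2.654 m; N'_2 = 387·cos11.6° − 59·2.654 = 222.5; c'Δl = 41.41; W sinα = 77.8
Slice 3: Δl = 1.9/cos22.3° = 2.054 m; N'_3 = 276·cos22.3° − 71·2.054 = 109.6; c'Δl = 32.04; W sinα = 104.7
Slice 4: Δl = 3.2/cos35.5° = 3.931 m; N'_4 = 371·cos35.5° − 51·3.931 = 101.6; c'Δl = 61.32; W sinα = 215.4
Slice 5: Δl = 2.8/cos54.8° = 4.857 m; N'_5 = 149·cos54.8° − 7·4.857 = 51.9; c'Δl = 75.78; W sinα = 121.8
Σc'Δl = 260.5 kN/m; ΣN' = 666.4 kN/m; ΣW sinα = 515.0 kN/m
Resisting = 260.5 + 666.4·tan24.9° = 260.5 + 309.4 = 569.8 kN/m
FS = 569.8 / 515.0 = 1.106

FS = 1.11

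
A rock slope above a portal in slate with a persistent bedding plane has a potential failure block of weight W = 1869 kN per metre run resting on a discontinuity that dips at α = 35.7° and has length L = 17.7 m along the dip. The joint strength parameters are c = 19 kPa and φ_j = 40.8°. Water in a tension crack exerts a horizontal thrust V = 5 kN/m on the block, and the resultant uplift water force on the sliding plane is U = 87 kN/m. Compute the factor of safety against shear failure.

FS = 1.43

Resolving the block weight along and normal to the plane and applying the Mohr–Coulomb strength on the joint:
N' = W cosα − U − V sinα = 1869·cos35.7° − 87 − 5·sin35.7° = 1427.9 kN/m
Driving force T = W sinα + V cosα = 1869·sin35.7° + 5·cos35.7° = 1094.7 kN/m
Resisting force R = c·L + N'·tanφ_j = 19·17.7 + 1427.9·tan40.8° = 336.3 + 1232.5 = 1568.8 kN/m
FS = R / T = 1568.8 / 1094.7 = 1.433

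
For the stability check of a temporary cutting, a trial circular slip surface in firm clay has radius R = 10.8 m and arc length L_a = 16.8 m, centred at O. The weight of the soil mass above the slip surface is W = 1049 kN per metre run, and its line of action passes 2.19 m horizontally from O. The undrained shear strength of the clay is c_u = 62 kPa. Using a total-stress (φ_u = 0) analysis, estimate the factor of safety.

Taking moments about the centre O, the resisting moment is provided by the undrained shear strength acting along the arc:
M_R = c_u·L_a·R = 62·16.80·10.8 = 11249.3 kN·m/m
M_D = W·d = 1049·2.19 = 2297.3 kN·m/m
FS = M_R / M_D = 11249.3 / 2297.3 = 4.897

FS = 4.90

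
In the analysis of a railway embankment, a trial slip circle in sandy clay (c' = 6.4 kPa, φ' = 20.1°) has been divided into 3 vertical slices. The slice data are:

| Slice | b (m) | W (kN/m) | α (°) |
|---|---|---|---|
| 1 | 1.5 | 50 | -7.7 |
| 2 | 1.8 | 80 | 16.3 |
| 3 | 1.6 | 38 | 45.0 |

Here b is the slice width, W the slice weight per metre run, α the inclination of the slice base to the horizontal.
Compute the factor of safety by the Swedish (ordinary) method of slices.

FS = 2.16

Ordinary method of slices: FS = Σ[c'·Δl_i + (W_i cosα_i)·tanφ'] / Σ W_i sinα_i, with Δl_i = b_i / cosα_i.
Slice 1: Δl = 1.5/cos(-7.7°) = 1.514 m; N'_1 = 50·cos(-7.7°) = 49.5; c'Δl = 9.69; W sinα = -6.7
Slice 2: Δl = 1.8/cos16.3° = 1.875 m; N'_2 = 80·cos16.3° = 76.8; c'Δl = 12.00; W sinα = 22.5
Slice 3: Δl = 1.6/cos45.0° = 2.263 m; N'_3 = 38·cos45.0° = 26.9; c'Δl = 14.48; W sinα = 26.9
Σc'Δl = 36.2 kN/m; ΣN' = 153.2 kN/m; ΣW sinα = 42.6 kN/m
Resisting = 36.2 + 153.2·tan20.1° = 36.2 + 56.1 = 92.2 kN/m
FS = 92.2 / 42.6 = 2.164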